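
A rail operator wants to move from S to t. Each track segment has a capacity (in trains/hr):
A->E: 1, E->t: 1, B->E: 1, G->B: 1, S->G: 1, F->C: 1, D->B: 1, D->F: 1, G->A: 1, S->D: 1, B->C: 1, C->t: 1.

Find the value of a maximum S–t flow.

Augment S->G->A->E->t: bottleneck 1. Total 1.
Augment S->D->B->C->t: bottleneck 1. Total 2.
No augmenting path remains in the residual graph.

2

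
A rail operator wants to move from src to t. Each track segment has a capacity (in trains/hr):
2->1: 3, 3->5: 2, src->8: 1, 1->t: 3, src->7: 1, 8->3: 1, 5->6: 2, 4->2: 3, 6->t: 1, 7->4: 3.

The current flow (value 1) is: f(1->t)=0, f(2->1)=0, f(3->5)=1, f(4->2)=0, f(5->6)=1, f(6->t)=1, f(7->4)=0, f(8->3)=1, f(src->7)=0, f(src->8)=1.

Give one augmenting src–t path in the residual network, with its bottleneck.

Residual along src->7->4->2->1->t: src->7: 1, 7->4: 3, 4->2: 3, 2->1: 3, 1->t: 3.
Bottleneck = min = 1.

src->7->4->2->1->t, bottleneck 1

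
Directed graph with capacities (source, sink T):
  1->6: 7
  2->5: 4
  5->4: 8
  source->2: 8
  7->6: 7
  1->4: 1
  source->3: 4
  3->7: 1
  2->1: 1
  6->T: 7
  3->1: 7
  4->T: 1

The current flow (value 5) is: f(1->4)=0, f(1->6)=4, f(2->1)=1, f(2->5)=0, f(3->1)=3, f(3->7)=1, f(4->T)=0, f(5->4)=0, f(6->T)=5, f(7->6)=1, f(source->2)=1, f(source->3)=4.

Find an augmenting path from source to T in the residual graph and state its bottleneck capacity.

Residual along source->2->5->4->T: source->2: 7, 2->5: 4, 5->4: 8, 4->T: 1.
Bottleneck = min = 1.

source->2->5->4->T, bottleneck 1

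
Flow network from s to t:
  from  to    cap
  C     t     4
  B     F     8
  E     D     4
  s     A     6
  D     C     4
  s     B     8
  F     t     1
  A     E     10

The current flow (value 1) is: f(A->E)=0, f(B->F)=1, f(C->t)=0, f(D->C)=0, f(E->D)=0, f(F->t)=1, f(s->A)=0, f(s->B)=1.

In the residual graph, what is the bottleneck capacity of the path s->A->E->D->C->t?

4

Residual capacities along the path: s->A: 6, A->E: 10, E->D: 4, D->C: 4, C->t: 4.
Minimum is 4.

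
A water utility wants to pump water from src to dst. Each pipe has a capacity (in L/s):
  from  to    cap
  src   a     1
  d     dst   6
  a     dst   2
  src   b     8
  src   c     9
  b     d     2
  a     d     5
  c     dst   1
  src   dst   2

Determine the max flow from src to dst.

Augment src→dst: bottleneck 2. Total 2.
Augment src→a→dst: bottleneck 1. Total 3.
Augment src→c→dst: bottleneck 1. Total 4.
Augment src→b→d→dst: bottleneck 2. Total 6.
No augmenting path remains in the residual graph.

6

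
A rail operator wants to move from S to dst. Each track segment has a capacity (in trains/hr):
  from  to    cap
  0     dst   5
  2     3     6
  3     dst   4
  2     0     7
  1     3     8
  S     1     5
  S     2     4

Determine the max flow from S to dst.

Augment S→2→0→dst: bottleneck 4. Total 4.
Augment S→1→3→dst: bottleneck 4. Total 8.
No augmenting path remains in the residual graph.

8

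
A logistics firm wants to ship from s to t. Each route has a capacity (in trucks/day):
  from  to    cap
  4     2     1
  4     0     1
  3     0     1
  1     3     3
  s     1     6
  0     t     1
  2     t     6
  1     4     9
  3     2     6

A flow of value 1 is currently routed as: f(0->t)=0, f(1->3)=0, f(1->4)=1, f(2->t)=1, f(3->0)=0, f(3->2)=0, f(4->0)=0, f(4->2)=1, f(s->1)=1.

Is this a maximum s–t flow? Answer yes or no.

No

Residual path s->1->4->0->t has bottleneck 1 > 0.
Pushing 1 along it raises the flow to 2, so the given flow is not maximum.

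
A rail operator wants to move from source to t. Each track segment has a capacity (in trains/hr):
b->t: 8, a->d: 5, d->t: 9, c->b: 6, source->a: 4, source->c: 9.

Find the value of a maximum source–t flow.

Augment source->c->b->t: bottleneck 6. Total 6.
Augment source->a->d->t: bottleneck 4. Total 10.
No augmenting path remains in the residual graph.

10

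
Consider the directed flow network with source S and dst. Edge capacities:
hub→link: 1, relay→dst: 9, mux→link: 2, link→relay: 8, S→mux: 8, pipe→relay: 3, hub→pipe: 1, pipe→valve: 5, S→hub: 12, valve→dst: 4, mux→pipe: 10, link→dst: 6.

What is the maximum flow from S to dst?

10

Augment S→mux→link→dst: bottleneck 2. Total 2.
Augment S→hub→link→dst: bottleneck 1. Total 3.
Augment S→mux→pipe→relay→dst: bottleneck 3. Total 6.
Augment S→mux→pipe→valve→dst: bottleneck 3. Total 9.
Augment S→hub→pipe→valve→dst: bottleneck 1. Total 10.
No augmenting path remains in the residual graph.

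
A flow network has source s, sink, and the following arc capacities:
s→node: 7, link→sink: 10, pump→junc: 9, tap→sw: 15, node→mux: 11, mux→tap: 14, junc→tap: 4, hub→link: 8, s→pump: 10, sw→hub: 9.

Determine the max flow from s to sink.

8

Augment s→node→mux→tap→sw→hub→link→sink: bottleneck 7. Total 7.
Augment s→pump→junc→tap→sw→hub→link→sink: bottleneck 1. Total 8.
No augmenting path remains in the residual graph.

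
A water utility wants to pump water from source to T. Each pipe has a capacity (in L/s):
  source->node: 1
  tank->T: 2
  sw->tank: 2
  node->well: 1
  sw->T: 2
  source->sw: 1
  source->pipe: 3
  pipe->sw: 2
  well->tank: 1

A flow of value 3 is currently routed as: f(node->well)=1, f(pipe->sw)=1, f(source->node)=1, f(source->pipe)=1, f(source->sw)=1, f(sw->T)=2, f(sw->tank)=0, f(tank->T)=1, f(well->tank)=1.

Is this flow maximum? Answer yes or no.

No

Residual path source->pipe->sw->tank->T has bottleneck 1 > 0.
Pushing 1 along it raises the flow to 4, so the given flow is not maximum.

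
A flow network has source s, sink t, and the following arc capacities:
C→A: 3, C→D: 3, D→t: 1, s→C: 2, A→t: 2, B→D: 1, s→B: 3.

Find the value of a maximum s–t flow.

Augment s→C→A→t: bottleneck 2. Total 2.
Augment s→B→D→t: bottleneck 1. Total 3.
No augmenting path remains in the residual graph.

3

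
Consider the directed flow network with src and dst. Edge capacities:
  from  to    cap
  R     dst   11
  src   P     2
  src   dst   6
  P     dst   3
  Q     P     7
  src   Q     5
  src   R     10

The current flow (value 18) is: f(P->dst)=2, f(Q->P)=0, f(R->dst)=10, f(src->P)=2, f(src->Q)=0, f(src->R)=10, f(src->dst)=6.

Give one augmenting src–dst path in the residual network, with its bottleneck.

Residual along src->Q->P->dst: src->Q: 5, Q->P: 7, P->dst: 1.
Bottleneck = min = 1.

src->Q->P->dst, bottleneck 1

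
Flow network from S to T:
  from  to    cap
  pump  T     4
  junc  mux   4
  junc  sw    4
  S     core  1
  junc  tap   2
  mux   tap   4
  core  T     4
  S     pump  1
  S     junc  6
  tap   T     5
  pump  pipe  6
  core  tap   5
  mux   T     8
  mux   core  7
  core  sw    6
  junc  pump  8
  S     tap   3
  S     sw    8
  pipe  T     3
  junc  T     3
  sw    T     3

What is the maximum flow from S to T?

14

Augment S→junc→T: bottleneck 3. Total 3.
Augment S→core→T: bottleneck 1. Total 4.
Augment S→pump→T: bottleneck 1. Total 5.
Augment S→tap→T: bottleneck 3. Total 8.
Augment S→sw→T: bottleneck 3. Total 11.
Augment S→junc→mux→T: bottleneck 3. Total 14.
No augmenting path remains in the residual graph.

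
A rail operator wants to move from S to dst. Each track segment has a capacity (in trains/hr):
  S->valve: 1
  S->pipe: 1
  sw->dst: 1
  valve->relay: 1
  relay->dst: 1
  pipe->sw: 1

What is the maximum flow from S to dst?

2

Augment S->valve->relay->dst: bottleneck 1. Total 1.
Augment S->pipe->sw->dst: bottleneck 1. Total 2.
No augmenting path remains in the residual graph.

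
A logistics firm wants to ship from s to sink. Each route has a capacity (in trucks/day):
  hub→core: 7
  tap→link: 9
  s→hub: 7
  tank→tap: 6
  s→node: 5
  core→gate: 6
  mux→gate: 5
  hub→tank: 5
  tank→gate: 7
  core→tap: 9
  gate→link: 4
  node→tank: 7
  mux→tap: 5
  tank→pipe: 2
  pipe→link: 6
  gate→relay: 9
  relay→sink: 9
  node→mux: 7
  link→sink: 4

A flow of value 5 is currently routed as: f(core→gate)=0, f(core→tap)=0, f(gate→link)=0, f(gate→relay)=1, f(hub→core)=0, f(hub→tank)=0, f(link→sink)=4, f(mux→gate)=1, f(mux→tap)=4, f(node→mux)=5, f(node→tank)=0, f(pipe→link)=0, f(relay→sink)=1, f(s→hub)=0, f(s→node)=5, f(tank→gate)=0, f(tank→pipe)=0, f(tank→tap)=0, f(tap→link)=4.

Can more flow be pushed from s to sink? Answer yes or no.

Residual path s→hub→core→gate→relay→sink has bottleneck 6 > 0.
Pushing 6 along it raises the flow to 11, so the given flow is not maximum.

Yes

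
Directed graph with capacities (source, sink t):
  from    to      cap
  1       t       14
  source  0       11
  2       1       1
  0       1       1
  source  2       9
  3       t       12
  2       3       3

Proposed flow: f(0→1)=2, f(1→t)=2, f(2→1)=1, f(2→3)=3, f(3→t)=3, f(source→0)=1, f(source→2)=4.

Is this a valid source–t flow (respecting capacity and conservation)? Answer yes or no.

No

Capacity violated on 0→1: flow 2 > capacity 1.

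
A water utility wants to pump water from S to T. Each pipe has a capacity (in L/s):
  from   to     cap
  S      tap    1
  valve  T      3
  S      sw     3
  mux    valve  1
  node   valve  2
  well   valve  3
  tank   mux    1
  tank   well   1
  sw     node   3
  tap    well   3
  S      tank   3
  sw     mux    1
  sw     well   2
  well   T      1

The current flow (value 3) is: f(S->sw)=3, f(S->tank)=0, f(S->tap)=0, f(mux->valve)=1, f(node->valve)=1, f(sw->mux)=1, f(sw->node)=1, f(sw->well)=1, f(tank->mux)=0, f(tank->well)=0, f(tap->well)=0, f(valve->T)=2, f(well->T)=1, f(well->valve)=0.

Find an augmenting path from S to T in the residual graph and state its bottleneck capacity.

Residual along S->tank->well->valve->T: S->tank: 3, tank->well: 1, well->valve: 3, valve->T: 1.
Bottleneck = min = 1.

S->tank->well->valve->T, bottleneck 1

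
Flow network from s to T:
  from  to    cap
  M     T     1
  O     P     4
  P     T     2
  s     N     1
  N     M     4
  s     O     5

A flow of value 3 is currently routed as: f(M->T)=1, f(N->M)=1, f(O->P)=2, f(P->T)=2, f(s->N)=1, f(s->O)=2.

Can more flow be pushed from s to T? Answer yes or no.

Residual reachable from s: {O, P, s}; T is not reachable.
Saturated cut: s->N, P->T with total capacity 3 = current flow value. Flow is maximum.

No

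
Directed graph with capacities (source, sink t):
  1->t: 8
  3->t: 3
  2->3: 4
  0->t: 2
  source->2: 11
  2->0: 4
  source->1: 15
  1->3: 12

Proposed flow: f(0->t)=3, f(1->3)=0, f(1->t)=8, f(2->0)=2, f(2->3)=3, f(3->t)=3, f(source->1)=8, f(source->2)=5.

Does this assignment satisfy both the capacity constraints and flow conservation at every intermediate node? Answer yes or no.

No

Capacity violated on 0->t: flow 3 > capacity 2.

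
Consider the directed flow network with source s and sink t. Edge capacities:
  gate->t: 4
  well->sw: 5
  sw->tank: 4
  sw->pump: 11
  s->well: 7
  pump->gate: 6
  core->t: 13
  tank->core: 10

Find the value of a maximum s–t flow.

Augment s->well->sw->pump->gate->t: bottleneck 4. Total 4.
Augment s->well->sw->tank->core->t: bottleneck 1. Total 5.
No augmenting path remains in the residual graph.

5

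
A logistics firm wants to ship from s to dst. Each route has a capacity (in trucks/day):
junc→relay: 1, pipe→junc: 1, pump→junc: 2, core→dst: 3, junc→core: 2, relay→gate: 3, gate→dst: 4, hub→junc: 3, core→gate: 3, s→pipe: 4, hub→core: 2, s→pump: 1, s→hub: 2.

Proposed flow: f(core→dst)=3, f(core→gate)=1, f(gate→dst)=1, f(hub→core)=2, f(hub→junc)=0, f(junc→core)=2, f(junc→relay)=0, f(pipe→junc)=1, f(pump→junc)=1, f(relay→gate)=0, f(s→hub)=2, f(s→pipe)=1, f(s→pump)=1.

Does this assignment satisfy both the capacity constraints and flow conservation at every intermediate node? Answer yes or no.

Yes

Every edge has 0 ≤ f(e) ≤ cap(e).
At each intermediate node, inflow equals outflow.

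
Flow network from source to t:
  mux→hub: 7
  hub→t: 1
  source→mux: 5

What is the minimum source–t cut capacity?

Max flow = 1 (via 1 augmenting path).
In the residual at optimum, the set reachable from source is {hub, mux, source}.
Cut edges: hub→t (cap 1). Sum = 1.

1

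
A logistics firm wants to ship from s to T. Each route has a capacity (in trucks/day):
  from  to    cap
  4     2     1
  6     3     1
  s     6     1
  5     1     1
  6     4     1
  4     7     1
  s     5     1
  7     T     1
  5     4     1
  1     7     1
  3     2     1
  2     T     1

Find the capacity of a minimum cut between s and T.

2

Max flow = 2 (via 2 augmenting paths).
In the residual at optimum, the set reachable from s is {s}.
Cut edges: s→6 (cap 1), s→5 (cap 1). Sum = 2.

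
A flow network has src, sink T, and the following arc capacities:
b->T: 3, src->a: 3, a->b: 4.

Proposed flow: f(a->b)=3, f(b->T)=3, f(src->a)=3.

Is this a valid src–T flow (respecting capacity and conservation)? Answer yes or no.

Every edge has 0 ≤ f(e) ≤ cap(e).
At each intermediate node, inflow equals outflow.

Yes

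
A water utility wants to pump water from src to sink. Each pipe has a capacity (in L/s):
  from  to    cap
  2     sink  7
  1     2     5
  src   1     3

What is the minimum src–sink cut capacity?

3

Max flow = 3 (via 1 augmenting path).
In the residual at optimum, the set reachable from src is {src}.
Cut edges: src→1 (cap 3). Sum = 3.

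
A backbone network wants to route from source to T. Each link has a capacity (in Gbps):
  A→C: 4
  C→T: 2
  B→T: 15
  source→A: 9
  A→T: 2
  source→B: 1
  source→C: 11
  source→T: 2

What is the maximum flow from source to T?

7

Augment source→T: bottleneck 2. Total 2.
Augment source→A→T: bottleneck 2. Total 4.
Augment source→C→T: bottleneck 2. Total 6.
Augment source→B→T: bottleneck 1. Total 7.
No augmenting path remains in the residual graph.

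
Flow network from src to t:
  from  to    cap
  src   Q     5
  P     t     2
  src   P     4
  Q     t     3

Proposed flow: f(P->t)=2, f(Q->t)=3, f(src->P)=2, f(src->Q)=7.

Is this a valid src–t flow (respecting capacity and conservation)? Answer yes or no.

No

Capacity violated on src->Q: flow 7 > capacity 5.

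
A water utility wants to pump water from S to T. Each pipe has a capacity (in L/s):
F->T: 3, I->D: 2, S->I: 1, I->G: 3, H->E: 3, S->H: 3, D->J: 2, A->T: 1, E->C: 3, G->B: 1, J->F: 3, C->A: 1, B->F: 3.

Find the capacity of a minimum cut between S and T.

Max flow = 2 (via 2 augmenting paths).
In the residual at optimum, the set reachable from S is {C, E, H, S}.
Cut edges: C->A (cap 1), S->I (cap 1). Sum = 2.

2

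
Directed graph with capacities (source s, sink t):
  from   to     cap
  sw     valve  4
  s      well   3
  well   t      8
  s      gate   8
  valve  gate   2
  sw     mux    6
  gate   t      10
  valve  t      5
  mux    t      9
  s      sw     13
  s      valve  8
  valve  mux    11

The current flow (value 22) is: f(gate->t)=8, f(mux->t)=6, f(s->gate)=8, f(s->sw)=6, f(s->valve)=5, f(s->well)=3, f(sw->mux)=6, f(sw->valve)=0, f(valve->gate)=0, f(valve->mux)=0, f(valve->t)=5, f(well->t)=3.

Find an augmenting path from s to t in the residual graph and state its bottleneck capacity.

s->valve->gate->t, bottleneck 2

Residual along s->valve->gate->t: s->valve: 3, valve->gate: 2, gate->t: 2.
Bottleneck = min = 2.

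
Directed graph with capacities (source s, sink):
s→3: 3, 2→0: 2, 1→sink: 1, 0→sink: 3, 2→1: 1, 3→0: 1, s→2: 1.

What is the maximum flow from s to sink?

2

Augment s→2→1→sink: bottleneck 1. Total 1.
Augment s→3→0→sink: bottleneck 1. Total 2.
No augmenting path remains in the residual graph.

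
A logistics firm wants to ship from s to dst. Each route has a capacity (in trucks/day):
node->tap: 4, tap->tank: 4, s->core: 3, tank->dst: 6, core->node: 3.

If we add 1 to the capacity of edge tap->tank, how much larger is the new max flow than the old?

0

Original max flow = 3.
Edge tap->tank does not cross the min cut (source side {s}), so extra capacity there cannot help.
New max flow = 3. Increase = 0.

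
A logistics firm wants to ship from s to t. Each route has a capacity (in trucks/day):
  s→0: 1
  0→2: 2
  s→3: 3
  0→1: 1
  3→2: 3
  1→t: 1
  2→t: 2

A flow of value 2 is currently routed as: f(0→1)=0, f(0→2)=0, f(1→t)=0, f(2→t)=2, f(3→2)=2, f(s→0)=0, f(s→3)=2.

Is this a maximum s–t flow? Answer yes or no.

Residual path s→0→1→t has bottleneck 1 > 0.
Pushing 1 along it raises the flow to 3, so the given flow is not maximum.

No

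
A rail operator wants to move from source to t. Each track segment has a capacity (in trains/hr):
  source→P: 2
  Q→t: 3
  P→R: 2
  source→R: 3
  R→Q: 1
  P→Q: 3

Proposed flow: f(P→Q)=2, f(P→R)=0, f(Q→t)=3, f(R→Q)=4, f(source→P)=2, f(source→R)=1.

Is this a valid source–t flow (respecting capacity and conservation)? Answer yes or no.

Capacity violated on R→Q: flow 4 > capacity 1.

No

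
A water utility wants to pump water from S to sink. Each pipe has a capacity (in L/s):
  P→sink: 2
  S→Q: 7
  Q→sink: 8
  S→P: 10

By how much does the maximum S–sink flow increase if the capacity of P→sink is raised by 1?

1

Original max flow = 9.
After raising cap(P→sink), augmenting paths through that edge carry 1 more unit.
New max flow = 10. Increase = 1.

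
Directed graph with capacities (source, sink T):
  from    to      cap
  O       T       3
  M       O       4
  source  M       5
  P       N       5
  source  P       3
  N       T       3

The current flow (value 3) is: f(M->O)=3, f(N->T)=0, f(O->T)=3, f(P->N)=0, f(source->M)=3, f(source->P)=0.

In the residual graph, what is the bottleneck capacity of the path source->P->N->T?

3

Residual capacities along the path: source->P: 3, P->N: 5, N->T: 3.
Minimum is 3.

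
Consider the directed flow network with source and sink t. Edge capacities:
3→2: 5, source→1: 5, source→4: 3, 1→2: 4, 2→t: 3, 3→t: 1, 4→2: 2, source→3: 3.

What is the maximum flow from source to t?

Augment source→3→t: bottleneck 1. Total 1.
Augment source→1→2→t: bottleneck 3. Total 4.
No augmenting path remains in the residual graph.

4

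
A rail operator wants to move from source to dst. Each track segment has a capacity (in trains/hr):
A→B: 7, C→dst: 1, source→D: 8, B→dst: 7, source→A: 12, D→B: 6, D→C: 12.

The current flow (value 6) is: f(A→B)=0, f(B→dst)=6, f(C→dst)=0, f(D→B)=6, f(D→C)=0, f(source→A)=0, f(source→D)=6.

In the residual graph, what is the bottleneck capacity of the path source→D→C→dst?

Residual capacities along the path: source→D: 2, D→C: 12, C→dst: 1.
Minimum is 1.

1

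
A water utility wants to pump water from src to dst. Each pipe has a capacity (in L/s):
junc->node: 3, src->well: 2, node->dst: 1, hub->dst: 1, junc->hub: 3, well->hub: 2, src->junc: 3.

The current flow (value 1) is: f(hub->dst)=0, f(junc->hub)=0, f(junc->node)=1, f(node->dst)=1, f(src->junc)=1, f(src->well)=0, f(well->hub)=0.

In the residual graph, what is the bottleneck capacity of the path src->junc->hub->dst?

Residual capacities along the path: src->junc: 2, junc->hub: 3, hub->dst: 1.
Minimum is 1.

1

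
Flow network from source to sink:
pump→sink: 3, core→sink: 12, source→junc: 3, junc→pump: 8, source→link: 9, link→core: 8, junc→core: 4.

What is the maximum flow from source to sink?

Augment source→junc→pump→sink: bottleneck 3. Total 3.
Augment source→link→core→sink: bottleneck 8. Total 11.
No augmenting path remains in the residual graph.

11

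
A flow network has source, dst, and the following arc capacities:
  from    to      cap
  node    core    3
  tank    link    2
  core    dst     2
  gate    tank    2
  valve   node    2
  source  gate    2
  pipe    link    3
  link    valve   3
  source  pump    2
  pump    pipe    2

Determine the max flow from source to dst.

2

Augment source->pump->pipe->link->valve->node->core->dst: bottleneck 2. Total 2.
No augmenting path remains in the residual graph.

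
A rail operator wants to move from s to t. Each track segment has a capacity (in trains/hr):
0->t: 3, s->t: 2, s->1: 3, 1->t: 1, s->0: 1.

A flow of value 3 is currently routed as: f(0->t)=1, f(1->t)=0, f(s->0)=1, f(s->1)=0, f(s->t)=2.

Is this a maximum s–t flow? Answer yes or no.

No

Residual path s->1->t has bottleneck 1 > 0.
Pushing 1 along it raises the flow to 4, so the given flow is not maximum.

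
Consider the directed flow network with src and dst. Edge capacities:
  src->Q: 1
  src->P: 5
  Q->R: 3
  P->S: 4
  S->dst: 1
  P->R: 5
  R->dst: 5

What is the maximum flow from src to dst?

Augment src->P->S->dst: bottleneck 1. Total 1.
Augment src->P->R->dst: bottleneck 4. Total 5.
Augment src->Q->R->dst: bottleneck 1. Total 6.
No augmenting path remains in the residual graph.

6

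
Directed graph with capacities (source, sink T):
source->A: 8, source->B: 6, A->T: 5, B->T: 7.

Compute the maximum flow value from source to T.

11

Augment source->B->T: bottleneck 6. Total 6.
Augment source->A->T: bottleneck 5. Total 11.
No augmenting path remains in the residual graph.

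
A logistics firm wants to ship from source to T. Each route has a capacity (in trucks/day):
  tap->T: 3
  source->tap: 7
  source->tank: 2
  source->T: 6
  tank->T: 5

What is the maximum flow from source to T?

11

Augment source->T: bottleneck 6. Total 6.
Augment source->tap->T: bottleneck 3. Total 9.
Augment source->tank->T: bottleneck 2. Total 11.
No augmenting path remains in the residual graph.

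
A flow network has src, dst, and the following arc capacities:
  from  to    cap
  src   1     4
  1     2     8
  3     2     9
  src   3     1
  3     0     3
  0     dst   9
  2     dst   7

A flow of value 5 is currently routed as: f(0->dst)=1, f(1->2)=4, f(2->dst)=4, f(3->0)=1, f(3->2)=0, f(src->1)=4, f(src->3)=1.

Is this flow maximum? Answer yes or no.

Residual reachable from src: {src}; dst is not reachable.
Saturated cut: src->3, src->1 with total capacity 5 = current flow value. Flow is maximum.

Yes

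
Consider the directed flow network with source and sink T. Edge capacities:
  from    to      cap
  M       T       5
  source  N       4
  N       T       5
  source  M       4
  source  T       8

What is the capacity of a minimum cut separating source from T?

Max flow = 16 (via 3 augmenting paths).
In the residual at optimum, the set reachable from source is {source}.
Cut edges: source->N (cap 4), source->M (cap 4), source->T (cap 8). Sum = 16.

16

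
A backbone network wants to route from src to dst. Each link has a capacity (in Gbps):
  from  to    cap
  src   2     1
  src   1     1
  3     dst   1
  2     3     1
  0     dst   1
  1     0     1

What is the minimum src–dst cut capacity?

2

Max flow = 2 (via 2 augmenting paths).
In the residual at optimum, the set reachable from src is {src}.
Cut edges: src->2 (cap 1), src->1 (cap 1). Sum = 2.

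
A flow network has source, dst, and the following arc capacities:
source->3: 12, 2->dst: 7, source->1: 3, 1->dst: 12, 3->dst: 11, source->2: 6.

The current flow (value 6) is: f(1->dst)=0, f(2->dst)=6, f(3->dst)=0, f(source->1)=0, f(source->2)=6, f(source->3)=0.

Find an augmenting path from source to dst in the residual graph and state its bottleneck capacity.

source->3->dst, bottleneck 11

Residual along source->3->dst: source->3: 12, 3->dst: 11.
Bottleneck = min = 11.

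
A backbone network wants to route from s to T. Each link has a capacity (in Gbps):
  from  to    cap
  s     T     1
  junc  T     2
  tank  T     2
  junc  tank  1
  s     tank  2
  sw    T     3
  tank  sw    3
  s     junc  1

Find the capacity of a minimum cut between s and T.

4

Max flow = 4 (via 3 augmenting paths).
In the residual at optimum, the set reachable from s is {s}.
Cut edges: s→junc (cap 1), s→tank (cap 2), s→T (cap 1). Sum = 4.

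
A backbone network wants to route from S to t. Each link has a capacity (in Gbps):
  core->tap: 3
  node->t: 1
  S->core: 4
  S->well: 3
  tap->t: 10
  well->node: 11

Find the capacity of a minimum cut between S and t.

4

Max flow = 4 (via 2 augmenting paths).
In the residual at optimum, the set reachable from S is {S, core, node, well}.
Cut edges: core->tap (cap 3), node->t (cap 1). Sum = 4.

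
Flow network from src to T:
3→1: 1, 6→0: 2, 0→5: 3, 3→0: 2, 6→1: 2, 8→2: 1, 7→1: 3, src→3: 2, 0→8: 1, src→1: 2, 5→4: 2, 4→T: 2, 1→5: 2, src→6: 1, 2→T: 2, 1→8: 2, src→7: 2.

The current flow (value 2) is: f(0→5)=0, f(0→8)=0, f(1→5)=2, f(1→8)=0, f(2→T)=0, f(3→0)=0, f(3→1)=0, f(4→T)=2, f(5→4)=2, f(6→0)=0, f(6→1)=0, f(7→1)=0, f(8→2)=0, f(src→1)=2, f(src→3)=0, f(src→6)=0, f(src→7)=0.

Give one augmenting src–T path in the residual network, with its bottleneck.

src→7→1→8→2→T, bottleneck 1

Residual along src→7→1→8→2→T: src→7: 2, 7→1: 3, 1→8: 2, 8→2: 1, 2→T: 2.
Bottleneck = min = 1.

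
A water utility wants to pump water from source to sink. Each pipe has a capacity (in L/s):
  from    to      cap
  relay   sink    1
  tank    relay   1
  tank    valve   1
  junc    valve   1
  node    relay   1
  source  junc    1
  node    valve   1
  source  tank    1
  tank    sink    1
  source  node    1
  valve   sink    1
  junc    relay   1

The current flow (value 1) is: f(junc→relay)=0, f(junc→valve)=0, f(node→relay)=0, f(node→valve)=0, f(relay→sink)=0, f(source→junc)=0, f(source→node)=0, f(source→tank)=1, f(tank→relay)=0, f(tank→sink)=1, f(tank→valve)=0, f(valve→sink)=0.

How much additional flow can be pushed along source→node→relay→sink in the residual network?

Residual capacities along the path: source→node: 1, node→relay: 1, relay→sink: 1.
Minimum is 1.

1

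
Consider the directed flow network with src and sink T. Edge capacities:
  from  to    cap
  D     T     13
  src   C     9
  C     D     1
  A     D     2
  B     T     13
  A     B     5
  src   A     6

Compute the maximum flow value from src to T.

7

Augment src→A→B→T: bottleneck 5. Total 5.
Augment src→A→D→T: bottleneck 1. Total 6.
Augment src→C→D→T: bottleneck 1. Total 7.
No augmenting path remains in the residual graph.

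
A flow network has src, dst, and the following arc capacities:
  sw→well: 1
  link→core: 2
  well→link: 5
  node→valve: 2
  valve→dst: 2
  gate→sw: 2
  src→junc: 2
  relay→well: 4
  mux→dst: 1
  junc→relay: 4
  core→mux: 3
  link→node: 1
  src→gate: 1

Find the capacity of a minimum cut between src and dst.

2

Max flow = 2 (via 2 augmenting paths).
In the residual at optimum, the set reachable from src is {core, gate, junc, link, mux, relay, src, sw, well}.
Cut edges: link→node (cap 1), mux→dst (cap 1). Sum = 2.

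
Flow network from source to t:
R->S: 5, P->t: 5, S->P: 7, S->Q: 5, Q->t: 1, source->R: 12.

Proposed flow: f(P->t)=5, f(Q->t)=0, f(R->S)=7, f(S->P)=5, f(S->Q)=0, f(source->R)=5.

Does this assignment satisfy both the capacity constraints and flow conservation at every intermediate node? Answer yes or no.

No

Capacity violated on R->S: flow 7 > capacity 5.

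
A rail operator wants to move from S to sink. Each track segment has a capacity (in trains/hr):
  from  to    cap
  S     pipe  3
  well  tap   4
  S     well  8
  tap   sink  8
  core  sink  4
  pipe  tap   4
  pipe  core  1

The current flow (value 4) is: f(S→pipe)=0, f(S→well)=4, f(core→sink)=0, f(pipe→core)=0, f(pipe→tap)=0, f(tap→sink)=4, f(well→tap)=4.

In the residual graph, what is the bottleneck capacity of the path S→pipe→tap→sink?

Residual capacities along the path: S→pipe: 3, pipe→tap: 4, tap→sink: 4.
Minimum is 3.

3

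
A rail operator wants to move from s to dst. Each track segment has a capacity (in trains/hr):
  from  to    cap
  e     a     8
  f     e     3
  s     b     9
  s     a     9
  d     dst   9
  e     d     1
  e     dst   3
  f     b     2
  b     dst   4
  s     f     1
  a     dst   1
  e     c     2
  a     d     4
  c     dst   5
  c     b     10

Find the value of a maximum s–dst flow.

Augment s→b→dst: bottleneck 4. Total 4.
Augment s→a→dst: bottleneck 1. Total 5.
Augment s→f→e→dst: bottleneck 1. Total 6.
Augment s→a→d→dst: bottleneck 4. Total 10.
No augmenting path remains in the residual graph.

10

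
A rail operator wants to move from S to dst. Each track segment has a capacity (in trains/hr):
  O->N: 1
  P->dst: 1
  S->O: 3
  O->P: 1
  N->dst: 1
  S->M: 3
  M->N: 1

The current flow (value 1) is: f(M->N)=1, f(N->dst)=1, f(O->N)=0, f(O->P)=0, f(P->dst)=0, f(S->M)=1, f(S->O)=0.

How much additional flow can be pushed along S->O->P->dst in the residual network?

1

Residual capacities along the path: S->O: 3, O->P: 1, P->dst: 1.
Minimum is 1.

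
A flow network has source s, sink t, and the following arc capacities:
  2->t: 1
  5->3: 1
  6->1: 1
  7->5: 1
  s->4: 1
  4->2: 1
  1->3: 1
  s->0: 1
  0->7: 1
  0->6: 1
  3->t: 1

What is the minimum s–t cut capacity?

Max flow = 2 (via 2 augmenting paths).
In the residual at optimum, the set reachable from s is {s}.
Cut edges: s->4 (cap 1), s->0 (cap 1). Sum = 2.

2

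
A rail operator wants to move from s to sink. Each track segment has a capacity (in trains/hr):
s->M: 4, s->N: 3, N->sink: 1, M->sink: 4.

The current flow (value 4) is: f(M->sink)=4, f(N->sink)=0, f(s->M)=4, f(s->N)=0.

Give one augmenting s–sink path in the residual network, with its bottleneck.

s->N->sink, bottleneck 1

Residual along s->N->sink: s->N: 3, N->sink: 1.
Bottleneck = min = 1.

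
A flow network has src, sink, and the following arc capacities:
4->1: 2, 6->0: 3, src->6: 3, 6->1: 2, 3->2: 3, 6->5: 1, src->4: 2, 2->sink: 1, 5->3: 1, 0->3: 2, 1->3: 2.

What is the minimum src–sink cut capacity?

Max flow = 1 (via 1 augmenting path).
In the residual at optimum, the set reachable from src is {0, 1, 2, 3, 4, 5, 6, src}.
Cut edges: 2->sink (cap 1). Sum = 1.

1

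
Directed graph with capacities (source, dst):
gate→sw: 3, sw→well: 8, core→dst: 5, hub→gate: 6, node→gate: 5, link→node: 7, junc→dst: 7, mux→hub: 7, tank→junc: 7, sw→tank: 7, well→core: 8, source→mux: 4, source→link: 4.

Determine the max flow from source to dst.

3

Augment source→mux→hub→gate→sw→tank→junc→dst: bottleneck 3. Total 3.
No augmenting path remains in the residual graph.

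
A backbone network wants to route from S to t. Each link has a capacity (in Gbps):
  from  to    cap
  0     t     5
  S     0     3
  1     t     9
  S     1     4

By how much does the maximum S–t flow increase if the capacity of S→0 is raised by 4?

Original max flow = 7.
After raising cap(S→0), augmenting paths through that edge carry 2 more units.
New max flow = 9. Increase = 2.

2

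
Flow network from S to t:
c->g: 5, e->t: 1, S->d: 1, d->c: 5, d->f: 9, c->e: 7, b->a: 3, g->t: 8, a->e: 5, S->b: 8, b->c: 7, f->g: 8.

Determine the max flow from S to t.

7

Augment S->b->a->e->t: bottleneck 1. Total 1.
Augment S->b->c->g->t: bottleneck 5. Total 6.
Augment S->d->f->g->t: bottleneck 1. Total 7.
No augmenting path remains in the residual graph.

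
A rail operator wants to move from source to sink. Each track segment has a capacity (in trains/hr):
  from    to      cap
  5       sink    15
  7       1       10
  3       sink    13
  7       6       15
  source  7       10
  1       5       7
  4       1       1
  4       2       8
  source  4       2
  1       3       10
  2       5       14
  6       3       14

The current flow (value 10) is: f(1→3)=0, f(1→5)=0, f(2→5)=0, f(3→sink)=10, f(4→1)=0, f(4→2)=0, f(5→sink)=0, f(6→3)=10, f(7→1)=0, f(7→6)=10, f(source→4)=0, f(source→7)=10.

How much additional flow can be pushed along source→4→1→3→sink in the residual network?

1

Residual capacities along the path: source→4: 2, 4→1: 1, 1→3: 10, 3→sink: 3.
Minimum is 1.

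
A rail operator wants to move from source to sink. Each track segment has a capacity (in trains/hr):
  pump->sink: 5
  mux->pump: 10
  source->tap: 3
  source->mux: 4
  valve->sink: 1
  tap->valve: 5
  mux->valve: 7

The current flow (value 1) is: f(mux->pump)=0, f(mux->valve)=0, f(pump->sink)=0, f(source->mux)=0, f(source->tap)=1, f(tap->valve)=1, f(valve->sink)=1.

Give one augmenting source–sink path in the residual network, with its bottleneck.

source->mux->pump->sink, bottleneck 4

Residual along source->mux->pump->sink: source->mux: 4, mux->pump: 10, pump->sink: 5.
Bottleneck = min = 4.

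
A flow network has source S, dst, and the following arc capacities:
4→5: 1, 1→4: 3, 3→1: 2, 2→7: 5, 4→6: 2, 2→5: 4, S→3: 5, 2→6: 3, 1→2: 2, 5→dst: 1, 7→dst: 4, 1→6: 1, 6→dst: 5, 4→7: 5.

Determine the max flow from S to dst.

Augment S→3→1→6→dst: bottleneck 1. Total 1.
Augment S→3→1→2→6→dst: bottleneck 1. Total 2.
No augmenting path remains in the residual graph.

2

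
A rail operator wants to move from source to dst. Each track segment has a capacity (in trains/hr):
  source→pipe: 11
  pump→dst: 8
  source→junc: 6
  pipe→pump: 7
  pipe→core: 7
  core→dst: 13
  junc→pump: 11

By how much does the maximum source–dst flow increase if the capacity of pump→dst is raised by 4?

2

Original max flow = 15.
After raising cap(pump→dst), augmenting paths through that edge carry 2 more units.
New max flow = 17. Increase = 2.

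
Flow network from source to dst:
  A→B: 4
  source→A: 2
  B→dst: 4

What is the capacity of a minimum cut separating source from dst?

2

Max flow = 2 (via 1 augmenting path).
In the residual at optimum, the set reachable from source is {source}.
Cut edges: source→A (cap 2). Sum = 2.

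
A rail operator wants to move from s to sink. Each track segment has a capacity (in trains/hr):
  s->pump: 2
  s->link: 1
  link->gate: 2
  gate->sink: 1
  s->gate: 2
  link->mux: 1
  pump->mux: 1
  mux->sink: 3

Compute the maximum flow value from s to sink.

Augment s->gate->sink: bottleneck 1. Total 1.
Augment s->pump->mux->sink: bottleneck 1. Total 2.
Augment s->link->mux->sink: bottleneck 1. Total 3.
No augmenting path remains in the residual graph.

3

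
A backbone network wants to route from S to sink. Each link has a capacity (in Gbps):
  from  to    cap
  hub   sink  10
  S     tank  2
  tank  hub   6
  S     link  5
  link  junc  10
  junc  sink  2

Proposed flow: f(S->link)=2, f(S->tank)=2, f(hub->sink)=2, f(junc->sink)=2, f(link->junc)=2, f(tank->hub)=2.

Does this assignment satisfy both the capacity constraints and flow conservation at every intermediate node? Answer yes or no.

Yes

Every edge has 0 ≤ f(e) ≤ cap(e).
At each intermediate node, inflow equals outflow.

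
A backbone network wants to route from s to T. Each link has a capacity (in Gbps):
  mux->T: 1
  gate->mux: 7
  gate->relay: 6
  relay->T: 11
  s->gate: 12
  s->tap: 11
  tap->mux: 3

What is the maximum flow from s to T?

7

Augment s->gate->relay->T: bottleneck 6. Total 6.
Augment s->gate->mux->T: bottleneck 1. Total 7.
No augmenting path remains in the residual graph.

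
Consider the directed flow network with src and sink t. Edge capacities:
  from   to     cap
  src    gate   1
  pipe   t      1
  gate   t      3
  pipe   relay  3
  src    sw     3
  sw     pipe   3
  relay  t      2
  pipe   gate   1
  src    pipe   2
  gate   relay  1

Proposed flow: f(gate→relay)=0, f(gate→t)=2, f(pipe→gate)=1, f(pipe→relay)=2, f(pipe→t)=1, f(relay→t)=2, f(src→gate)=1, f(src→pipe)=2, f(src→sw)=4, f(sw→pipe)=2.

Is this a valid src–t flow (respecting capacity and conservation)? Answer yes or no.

No

Capacity violated on src→sw: flow 4 > capacity 3.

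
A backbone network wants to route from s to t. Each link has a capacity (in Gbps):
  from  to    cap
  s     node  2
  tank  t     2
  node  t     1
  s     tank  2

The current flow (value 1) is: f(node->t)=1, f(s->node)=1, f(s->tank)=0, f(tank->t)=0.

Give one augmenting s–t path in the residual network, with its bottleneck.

Residual along s->tank->t: s->tank: 2, tank->t: 2.
Bottleneck = min = 2.

s->tank->t, bottleneck 2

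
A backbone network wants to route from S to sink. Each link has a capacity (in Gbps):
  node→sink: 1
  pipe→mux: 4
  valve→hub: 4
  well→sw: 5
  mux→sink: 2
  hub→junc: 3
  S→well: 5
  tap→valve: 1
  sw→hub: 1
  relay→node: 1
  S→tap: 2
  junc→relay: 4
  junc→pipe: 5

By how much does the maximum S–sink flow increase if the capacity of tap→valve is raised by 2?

1

Original max flow = 2.
After raising cap(tap→valve), augmenting paths through that edge carry 1 more unit.
New max flow = 3. Increase = 1.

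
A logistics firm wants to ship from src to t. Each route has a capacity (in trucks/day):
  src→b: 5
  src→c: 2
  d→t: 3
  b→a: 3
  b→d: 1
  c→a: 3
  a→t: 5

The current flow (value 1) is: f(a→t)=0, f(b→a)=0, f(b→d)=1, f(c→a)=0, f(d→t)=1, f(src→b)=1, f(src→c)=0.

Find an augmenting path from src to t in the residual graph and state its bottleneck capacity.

Residual along src→b→a→t: src→b: 4, b→a: 3, a→t: 5.
Bottleneck = min = 3.

src→b→a→t, bottleneck 3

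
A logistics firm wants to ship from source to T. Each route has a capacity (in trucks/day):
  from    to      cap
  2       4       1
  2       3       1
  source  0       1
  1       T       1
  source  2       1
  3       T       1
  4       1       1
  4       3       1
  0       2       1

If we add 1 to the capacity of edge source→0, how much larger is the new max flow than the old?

Original max flow = 2.
Even with extra capacity on source→0, another cut of capacity 2 remains binding.
New max flow = 2. Increase = 0.

0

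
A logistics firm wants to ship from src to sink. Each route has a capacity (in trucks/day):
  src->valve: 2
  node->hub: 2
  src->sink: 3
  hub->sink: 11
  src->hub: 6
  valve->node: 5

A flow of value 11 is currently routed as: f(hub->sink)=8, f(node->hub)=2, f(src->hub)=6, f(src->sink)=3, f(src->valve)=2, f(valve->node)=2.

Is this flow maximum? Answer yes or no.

Yes

Residual reachable from src: {src}; sink is not reachable.
Saturated cut: src->valve, src->hub, src->sink with total capacity 11 = current flow value. Flow is maximum.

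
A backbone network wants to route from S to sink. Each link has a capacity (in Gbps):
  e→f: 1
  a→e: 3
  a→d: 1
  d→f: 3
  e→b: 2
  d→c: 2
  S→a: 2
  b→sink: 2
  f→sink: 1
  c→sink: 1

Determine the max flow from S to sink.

Augment S→a→e→f→sink: bottleneck 1. Total 1.
Augment S→a→e→b→sink: bottleneck 1. Total 2.
No augmenting path remains in the residual graph.

2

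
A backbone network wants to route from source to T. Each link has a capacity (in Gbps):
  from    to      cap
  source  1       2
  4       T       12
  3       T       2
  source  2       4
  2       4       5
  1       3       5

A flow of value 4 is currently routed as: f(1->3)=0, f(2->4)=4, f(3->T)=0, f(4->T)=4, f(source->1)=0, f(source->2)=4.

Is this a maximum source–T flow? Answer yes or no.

Residual path source->1->3->T has bottleneck 2 > 0.
Pushing 2 along it raises the flow to 6, so the given flow is not maximum.

No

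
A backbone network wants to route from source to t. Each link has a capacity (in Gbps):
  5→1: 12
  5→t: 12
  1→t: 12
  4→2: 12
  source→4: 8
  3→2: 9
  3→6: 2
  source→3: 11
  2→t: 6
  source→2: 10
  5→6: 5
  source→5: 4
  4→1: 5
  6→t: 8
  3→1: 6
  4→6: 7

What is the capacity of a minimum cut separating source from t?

26

Max flow = 26 (via 6 augmenting paths).
In the residual at optimum, the set reachable from source is {2, 3, source}.
Cut edges: source→4 (cap 8), source→5 (cap 4), 3→1 (cap 6), 3→6 (cap 2), 2→t (cap 6). Sum = 26.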